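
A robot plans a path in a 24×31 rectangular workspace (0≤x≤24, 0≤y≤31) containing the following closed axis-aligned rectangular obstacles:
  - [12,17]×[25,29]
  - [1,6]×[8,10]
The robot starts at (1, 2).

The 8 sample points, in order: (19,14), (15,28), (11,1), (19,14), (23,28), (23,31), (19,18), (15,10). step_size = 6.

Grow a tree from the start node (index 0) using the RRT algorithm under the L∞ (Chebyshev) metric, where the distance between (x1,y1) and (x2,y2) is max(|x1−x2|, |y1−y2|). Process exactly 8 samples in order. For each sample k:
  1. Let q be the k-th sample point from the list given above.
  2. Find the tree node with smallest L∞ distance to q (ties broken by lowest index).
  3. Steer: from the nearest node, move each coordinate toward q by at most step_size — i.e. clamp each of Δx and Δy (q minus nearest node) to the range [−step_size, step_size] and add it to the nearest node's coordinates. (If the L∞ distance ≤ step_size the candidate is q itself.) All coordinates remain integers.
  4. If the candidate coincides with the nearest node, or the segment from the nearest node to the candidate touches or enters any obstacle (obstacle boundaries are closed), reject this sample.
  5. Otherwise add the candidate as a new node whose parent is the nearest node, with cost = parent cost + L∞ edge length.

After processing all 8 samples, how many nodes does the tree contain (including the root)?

1. q=(19,14) nearest=0 d=18 new=(7,8) → add node 1 parent=0 cost=6
2. q=(15,28) nearest=1 d=20 new=(13,14) → add node 2 parent=1 cost=12
3. q=(11,1) nearest=1 d=7 new=(11,2) → add node 3 parent=1 cost=12
4. q=(19,14) nearest=2 d=6 new=(19,14) → add node 4 parent=2 cost=18
5. q=(23,28) nearest=2 d=14 new=(19,20) → add node 5 parent=2 cost=18
6. q=(23,31) nearest=5 d=11 new=(23,26) → add node 6 parent=5 cost=24
7. q=(19,18) nearest=5 d=2 new=(19,18) → add node 7 parent=5 cost=20
8. q=(15,10) nearest=2 d=4 new=(15,10) → add node 8 parent=2 cost=16

Node count: 9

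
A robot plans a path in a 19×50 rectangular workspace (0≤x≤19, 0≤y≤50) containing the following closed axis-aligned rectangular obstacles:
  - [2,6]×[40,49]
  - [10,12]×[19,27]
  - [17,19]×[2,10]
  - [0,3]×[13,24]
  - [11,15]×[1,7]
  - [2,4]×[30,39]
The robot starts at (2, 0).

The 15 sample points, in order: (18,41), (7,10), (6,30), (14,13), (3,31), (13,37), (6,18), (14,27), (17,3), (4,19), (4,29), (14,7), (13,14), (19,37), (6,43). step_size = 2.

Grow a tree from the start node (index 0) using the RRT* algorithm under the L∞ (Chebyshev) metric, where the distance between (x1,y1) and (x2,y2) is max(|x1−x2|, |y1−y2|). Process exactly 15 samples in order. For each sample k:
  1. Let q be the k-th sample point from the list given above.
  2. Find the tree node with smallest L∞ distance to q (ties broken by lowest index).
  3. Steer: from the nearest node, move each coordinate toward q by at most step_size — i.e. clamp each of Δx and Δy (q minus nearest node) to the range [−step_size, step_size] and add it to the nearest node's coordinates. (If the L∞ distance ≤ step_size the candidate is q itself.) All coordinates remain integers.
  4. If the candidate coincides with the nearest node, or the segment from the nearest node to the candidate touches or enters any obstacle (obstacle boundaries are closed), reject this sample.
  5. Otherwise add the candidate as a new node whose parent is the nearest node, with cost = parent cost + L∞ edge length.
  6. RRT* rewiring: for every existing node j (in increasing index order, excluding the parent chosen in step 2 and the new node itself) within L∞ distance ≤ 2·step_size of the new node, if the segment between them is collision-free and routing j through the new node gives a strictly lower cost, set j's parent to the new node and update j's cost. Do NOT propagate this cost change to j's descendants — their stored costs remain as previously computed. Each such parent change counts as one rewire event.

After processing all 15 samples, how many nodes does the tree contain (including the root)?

1. q=(18,41) nearest=0 d=41 new=(4,2) → add node 1 parent=0 cost=2
2. q=(7,10) nearest=1 d=8 new=(6,4) → add node 2 parent=1 cost=4
3. q=(6,30) nearest=2 d=26 new=(6,6) → add node 3 parent=2 cost=6
4. q=(14,13) nearest=3 d=8 new=(8,8) → add node 4 parent=3 cost=8
5. q=(3,31) nearest=4 d=23 new=(6,10) → add node 5 parent=4 cost=10
6. q=(13,37) nearest=5 d=27 new=(8,12) → add node 6 parent=5 cost=12
7. q=(6,18) nearest=6 d=6 new=(6,14) → add node 7 parent=6 cost=14
8. q=(14,27) nearest=7 d=13 new=(8,16) → add node 8 parent=7 cost=16
9. q=(17,3) nearest=4 d=9 new=(10,6) → add node 9 parent=4 cost=10
10. q=(4,19) nearest=8 d=4 new=(6,18) → add node 10 parent=8 cost=18
11. q=(4,29) nearest=10 d=11 new=(4,20) → add node 11 parent=10 cost=20
12. q=(14,7) nearest=9 d=4 new=(12,7) → blocked by [11,15]×[1,7], reject
13. q=(13,14) nearest=6 d=5 new=(10,14) → add node 12 parent=6 cost=14
14. q=(19,37) nearest=11 d=17 new=(6,22) → add node 13 parent=11 cost=22
15. q=(6,43) nearest=13 d=21 new=(6,24) → add node 14 parent=13 cost=24

Node count: 15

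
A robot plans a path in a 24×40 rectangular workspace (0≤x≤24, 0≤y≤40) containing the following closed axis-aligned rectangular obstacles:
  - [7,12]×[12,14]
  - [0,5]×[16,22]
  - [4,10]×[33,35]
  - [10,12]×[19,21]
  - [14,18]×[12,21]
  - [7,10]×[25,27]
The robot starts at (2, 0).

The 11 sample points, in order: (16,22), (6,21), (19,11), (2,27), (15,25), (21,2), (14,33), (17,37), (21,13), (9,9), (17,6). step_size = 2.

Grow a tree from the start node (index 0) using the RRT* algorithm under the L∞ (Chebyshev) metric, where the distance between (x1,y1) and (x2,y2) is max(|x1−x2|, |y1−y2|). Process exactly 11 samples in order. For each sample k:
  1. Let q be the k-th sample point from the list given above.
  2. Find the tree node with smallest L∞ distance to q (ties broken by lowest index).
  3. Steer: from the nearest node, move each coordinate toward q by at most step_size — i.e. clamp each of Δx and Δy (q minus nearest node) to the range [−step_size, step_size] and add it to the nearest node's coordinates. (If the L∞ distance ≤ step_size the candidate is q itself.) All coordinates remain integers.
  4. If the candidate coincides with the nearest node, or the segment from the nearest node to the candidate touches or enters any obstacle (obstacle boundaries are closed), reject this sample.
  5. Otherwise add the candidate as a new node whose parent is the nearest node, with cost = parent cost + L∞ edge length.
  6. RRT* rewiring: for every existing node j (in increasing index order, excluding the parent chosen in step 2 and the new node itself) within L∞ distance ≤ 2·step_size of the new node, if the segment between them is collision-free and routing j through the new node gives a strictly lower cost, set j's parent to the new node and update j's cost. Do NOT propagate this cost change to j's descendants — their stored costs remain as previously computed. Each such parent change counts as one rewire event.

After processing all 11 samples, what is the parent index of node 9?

1. q=(16,22) nearest=0 d=22 new=(4,2) → add node 1 parent=0 cost=2
2. q=(6,21) nearest=1 d=19 new=(6,4) → add node 2 parent=1 cost=4
3. q=(19,11) nearest=2 d=13 new=(8,6) → add node 3 parent=2 cost=6
4. q=(2,27) nearest=3 d=21 new=(6,8) → add node 4 parent=3 cost=8
5. q=(15,25) nearest=4 d=17 new=(8,10) → add node 5 parent=4 cost=10
6. q=(21,2) nearest=3 d=13 new=(10,4) → add node 6 parent=3 cost=8
7. q=(14,33) nearest=5 d=23 new=(10,12) → blocked by [7,12]×[12,14], reject
8. q=(17,37) nearest=5 d=27 new=(10,12) → blocked by [7,12]×[12,14], reject
9. q=(21,13) nearest=6 d=11 new=(12,6) → add node 7 parent=6 cost=10
10. q=(9,9) nearest=5 d=1 new=(9,9) → add node 8 parent=5 cost=11
11. q=(17,6) nearest=7 d=5 new=(14,6) → add node 9 parent=7 cost=12

Parent of node 9: 7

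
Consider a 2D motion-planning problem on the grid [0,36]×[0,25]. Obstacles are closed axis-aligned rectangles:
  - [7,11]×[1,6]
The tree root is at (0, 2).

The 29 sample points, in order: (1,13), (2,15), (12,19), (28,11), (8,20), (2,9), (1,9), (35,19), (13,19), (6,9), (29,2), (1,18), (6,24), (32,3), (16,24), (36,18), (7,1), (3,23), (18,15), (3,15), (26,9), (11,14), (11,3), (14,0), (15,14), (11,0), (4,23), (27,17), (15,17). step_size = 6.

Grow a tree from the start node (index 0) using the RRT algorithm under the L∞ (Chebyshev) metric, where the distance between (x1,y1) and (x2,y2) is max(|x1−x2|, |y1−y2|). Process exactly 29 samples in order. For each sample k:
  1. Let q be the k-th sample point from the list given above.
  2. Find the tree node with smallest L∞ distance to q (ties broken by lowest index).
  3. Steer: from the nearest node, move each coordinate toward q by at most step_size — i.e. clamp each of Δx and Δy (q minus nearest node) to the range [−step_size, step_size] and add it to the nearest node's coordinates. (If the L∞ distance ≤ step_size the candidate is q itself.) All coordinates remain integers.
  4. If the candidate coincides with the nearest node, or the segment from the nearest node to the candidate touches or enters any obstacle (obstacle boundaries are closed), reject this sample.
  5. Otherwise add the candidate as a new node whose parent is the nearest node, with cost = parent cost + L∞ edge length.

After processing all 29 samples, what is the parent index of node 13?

Parent of node 13: 5

1. q=(1,13) nearest=0 d=11 new=(1,8) → add node 1 parent=0 cost=6
2. q=(2,15) nearest=1 d=7 new=(2,14) → add node 2 parent=1 cost=12
3. q=(12,19) nearest=2 d=10 new=(8,19) → add node 3 parent=2 cost=18
4. q=(28,11) nearest=3 d=20 new=(14,13) → add node 4 parent=3 cost=24
5. q=(8,20) nearest=3 d=1 new=(8,20) → add node 5 parent=3 cost=19
6. q=(2,9) nearest=1 d=1 new=(2,9) → add node 6 parent=1 cost=7
7. q=(1,9) nearest=1 d=1 new=(1,9) → add node 7 parent=1 cost=7
8. q=(35,19) nearest=4 d=21 new=(20,19) → add node 8 parent=4 cost=30
9. q=(13,19) nearest=3 d=5 new=(13,19) → add node 9 parent=3 cost=23
10. q=(6,9) nearest=6 d=4 new=(6,9) → add node 10 parent=6 cost=11
11. q=(29,2) nearest=4 d=15 new=(20,7) → add node 11 parent=4 cost=30
12. q=(1,18) nearest=2 d=4 new=(1,18) → add node 12 parent=2 cost=16
13. q=(6,24) nearest=5 d=4 new=(6,24) → add node 13 parent=5 cost=23
14. q=(32,3) nearest=11 d=12 new=(26,3) → add node 14 parent=11 cost=36
15. q=(16,24) nearest=8 d=5 new=(16,24) → add node 15 parent=8 cost=35
16. q=(36,18) nearest=14 d=15 new=(32,9) → add node 16 parent=14 cost=42
17. q=(7,1) nearest=0 d=7 new=(6,1) → add node 17 parent=0 cost=6
18. q=(3,23) nearest=13 d=3 new=(3,23) → add node 18 parent=13 cost=26
19. q=(18,15) nearest=4 d=4 new=(18,15) → add node 19 parent=4 cost=28
20. q=(3,15) nearest=2 d=1 new=(3,15) → add node 20 parent=2 cost=13
21. q=(26,9) nearest=11 d=6 new=(26,9) → add node 21 parent=11 cost=36
22. q=(11,14) nearest=4 d=3 new=(11,14) → add node 22 parent=4 cost=27
23. q=(11,3) nearest=17 d=5 new=(11,3) → blocked by [7,11]×[1,6], reject
24. q=(14,0) nearest=11 d=7 new=(14,1) → add node 23 parent=11 cost=36
25. q=(15,14) nearest=4 d=1 new=(15,14) → add node 24 parent=4 cost=25
26. q=(11,0) nearest=23 d=3 new=(11,0) → add node 25 parent=23 cost=39
27. q=(4,23) nearest=18 d=1 new=(4,23) → add node 26 parent=18 cost=27
28. q=(27,17) nearest=8 d=7 new=(26,17) → add node 27 parent=8 cost=36
29. q=(15,17) nearest=9 d=2 new=(15,17) → add node 28 parent=9 cost=25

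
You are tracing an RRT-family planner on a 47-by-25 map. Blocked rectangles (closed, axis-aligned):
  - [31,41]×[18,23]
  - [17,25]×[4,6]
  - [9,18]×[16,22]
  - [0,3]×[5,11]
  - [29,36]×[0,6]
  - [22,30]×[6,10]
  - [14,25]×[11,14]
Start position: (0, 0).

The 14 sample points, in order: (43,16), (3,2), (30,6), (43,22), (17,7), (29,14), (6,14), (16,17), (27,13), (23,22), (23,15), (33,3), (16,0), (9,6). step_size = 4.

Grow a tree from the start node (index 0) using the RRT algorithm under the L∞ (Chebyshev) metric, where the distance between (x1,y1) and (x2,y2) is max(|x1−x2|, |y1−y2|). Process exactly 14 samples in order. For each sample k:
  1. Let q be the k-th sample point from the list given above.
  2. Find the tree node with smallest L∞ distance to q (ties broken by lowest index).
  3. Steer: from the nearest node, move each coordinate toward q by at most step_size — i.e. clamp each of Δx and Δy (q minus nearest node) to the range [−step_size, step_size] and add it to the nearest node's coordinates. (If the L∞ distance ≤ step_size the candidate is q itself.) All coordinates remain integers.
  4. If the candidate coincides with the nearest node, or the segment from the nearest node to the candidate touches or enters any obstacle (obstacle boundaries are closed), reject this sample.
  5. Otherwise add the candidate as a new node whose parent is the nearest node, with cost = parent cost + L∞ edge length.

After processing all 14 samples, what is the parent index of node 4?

1. q=(43,16) nearest=0 d=43 new=(4,4) → add node 1 parent=0 cost=4
2. q=(3,2) nearest=1 d=2 new=(3,2) → add node 2 parent=1 cost=6
3. q=(30,6) nearest=1 d=26 new=(8,6) → add node 3 parent=1 cost=8
4. q=(43,22) nearest=3 d=35 new=(12,10) → add node 4 parent=3 cost=12
5. q=(17,7) nearest=4 d=5 new=(16,7) → add node 5 parent=4 cost=16
6. q=(29,14) nearest=5 d=13 new=(20,11) → blocked by [14,25]×[11,14], reject
7. q=(6,14) nearest=4 d=6 new=(8,14) → add node 6 parent=4 cost=16
8. q=(16,17) nearest=4 d=7 new=(16,14) → blocked by [14,25]×[11,14], reject
9. q=(27,13) nearest=5 d=11 new=(20,11) → blocked by [14,25]×[11,14], reject
10. q=(23,22) nearest=4 d=12 new=(16,14) → blocked by [14,25]×[11,14], reject
11. q=(23,15) nearest=5 d=8 new=(20,11) → blocked by [14,25]×[11,14], reject
12. q=(33,3) nearest=5 d=17 new=(20,3) → blocked by [17,25]×[4,6], reject
13. q=(16,0) nearest=5 d=7 new=(16,3) → add node 7 parent=5 cost=20
14. q=(9,6) nearest=3 d=1 new=(9,6) → add node 8 parent=3 cost=9

Parent of node 4: 3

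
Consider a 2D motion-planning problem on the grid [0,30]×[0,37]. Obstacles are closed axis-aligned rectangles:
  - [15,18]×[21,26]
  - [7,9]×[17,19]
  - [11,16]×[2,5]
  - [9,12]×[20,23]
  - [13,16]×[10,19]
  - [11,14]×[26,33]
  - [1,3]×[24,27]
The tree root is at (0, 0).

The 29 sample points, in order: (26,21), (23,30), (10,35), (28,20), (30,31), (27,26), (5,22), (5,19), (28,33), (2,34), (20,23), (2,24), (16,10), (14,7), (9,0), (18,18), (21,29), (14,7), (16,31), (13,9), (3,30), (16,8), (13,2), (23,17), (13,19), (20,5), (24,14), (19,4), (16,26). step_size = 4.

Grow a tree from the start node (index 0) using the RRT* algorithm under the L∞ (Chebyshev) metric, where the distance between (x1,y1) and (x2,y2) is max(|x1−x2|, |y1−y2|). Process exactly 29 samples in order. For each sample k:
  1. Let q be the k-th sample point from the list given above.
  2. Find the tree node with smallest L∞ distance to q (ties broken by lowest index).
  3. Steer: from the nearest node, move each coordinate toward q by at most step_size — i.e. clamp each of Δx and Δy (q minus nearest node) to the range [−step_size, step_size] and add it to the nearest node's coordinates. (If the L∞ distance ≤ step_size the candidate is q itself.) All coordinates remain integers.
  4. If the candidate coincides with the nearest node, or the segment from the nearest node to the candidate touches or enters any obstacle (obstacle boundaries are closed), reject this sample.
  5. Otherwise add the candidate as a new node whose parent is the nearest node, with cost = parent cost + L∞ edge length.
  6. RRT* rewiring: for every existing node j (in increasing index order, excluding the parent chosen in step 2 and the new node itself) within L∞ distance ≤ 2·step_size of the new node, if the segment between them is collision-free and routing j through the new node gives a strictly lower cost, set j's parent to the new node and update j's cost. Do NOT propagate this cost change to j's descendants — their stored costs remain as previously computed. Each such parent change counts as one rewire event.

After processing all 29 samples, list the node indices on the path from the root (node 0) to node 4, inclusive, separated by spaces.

1. q=(26,21) nearest=0 d=26 new=(4,4) → add node 1 parent=0 cost=4
2. q=(23,30) nearest=1 d=26 new=(8,8) → add node 2 parent=1 cost=8
3. q=(10,35) nearest=2 d=27 new=(10,12) → add node 3 parent=2 cost=12
4. q=(28,20) nearest=3 d=18 new=(14,16) → blocked by [13,16]×[10,19], reject
5. q=(30,31) nearest=3 d=20 new=(14,16) → blocked by [13,16]×[10,19], reject
6. q=(27,26) nearest=3 d=17 new=(14,16) → blocked by [13,16]×[10,19], reject
7. q=(5,22) nearest=3 d=10 new=(6,16) → add node 4 parent=3 cost=16
8. q=(5,19) nearest=4 d=3 new=(5,19) → add node 5 parent=4 cost=19
9. q=(28,33) nearest=3 d=21 new=(14,16) → blocked by [13,16]×[10,19], reject
10. q=(2,34) nearest=5 d=15 new=(2,23) → add node 6 parent=5 cost=23
11. q=(20,23) nearest=3 d=11 new=(14,16) → blocked by [13,16]×[10,19], reject
12. q=(2,24) nearest=6 d=1 new=(2,24) → blocked by [1,3]×[24,27], reject
13. q=(16,10) nearest=3 d=6 new=(14,10) → blocked by [13,16]×[10,19], reject
14. q=(14,7) nearest=3 d=5 new=(14,8) → add node 7 parent=3 cost=16
15. q=(9,0) nearest=1 d=5 new=(8,0) → add node 8 parent=1 cost=8
16. q=(18,18) nearest=3 d=8 new=(14,16) → blocked by [13,16]×[10,19], reject
17. q=(21,29) nearest=4 d=15 new=(10,20) → blocked by [7,9]×[17,19], reject
18. q=(14,7) nearest=7 d=1 new=(14,7) → add node 9 parent=7 cost=17
19. q=(16,31) nearest=5 d=12 new=(9,23) → blocked by [9,12]×[20,23], reject
20. q=(13,9) nearest=7 d=1 new=(13,9) → add node 10 parent=7 cost=17
21. q=(3,30) nearest=6 d=7 new=(3,27) → blocked by [1,3]×[24,27], reject
22. q=(16,8) nearest=7 d=2 new=(16,8) → add node 11 parent=7 cost=18
23. q=(13,2) nearest=8 d=5 new=(12,2) → blocked by [11,16]×[2,5], reject
24. q=(23,17) nearest=7 d=9 new=(18,12) → blocked by [13,16]×[10,19], reject
25. q=(13,19) nearest=3 d=7 new=(13,16) → blocked by [13,16]×[10,19], reject
26. q=(20,5) nearest=11 d=4 new=(20,5) → add node 12 parent=11 cost=22
27. q=(24,14) nearest=11 d=8 new=(20,12) → add node 13 parent=11 cost=22
28. q=(19,4) nearest=12 d=1 new=(19,4) → add node 14 parent=12 cost=23
29. q=(16,26) nearest=4 d=10 new=(10,20) → blocked by [7,9]×[17,19], reject

Path: 0 1 2 3 4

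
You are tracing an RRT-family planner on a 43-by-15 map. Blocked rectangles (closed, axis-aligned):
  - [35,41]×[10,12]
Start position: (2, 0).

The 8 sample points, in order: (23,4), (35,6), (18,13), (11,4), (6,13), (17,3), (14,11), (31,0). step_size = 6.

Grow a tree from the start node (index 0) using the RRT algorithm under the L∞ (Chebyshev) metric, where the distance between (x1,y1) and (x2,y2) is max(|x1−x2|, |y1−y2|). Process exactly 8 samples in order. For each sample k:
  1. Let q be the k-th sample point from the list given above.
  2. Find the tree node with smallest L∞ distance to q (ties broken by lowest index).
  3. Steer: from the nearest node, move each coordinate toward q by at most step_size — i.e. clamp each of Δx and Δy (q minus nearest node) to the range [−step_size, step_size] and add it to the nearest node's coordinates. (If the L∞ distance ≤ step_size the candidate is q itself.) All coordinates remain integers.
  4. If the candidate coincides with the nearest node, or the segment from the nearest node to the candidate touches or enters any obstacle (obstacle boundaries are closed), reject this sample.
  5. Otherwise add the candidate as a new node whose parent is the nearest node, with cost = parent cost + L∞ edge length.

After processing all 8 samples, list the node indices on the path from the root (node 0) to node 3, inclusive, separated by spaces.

Path: 0 1 2 3

1. q=(23,4) nearest=0 d=21 new=(8,4) → add node 1 parent=0 cost=6
2. q=(35,6) nearest=1 d=27 new=(14,6) → add node 2 parent=1 cost=12
3. q=(18,13) nearest=2 d=7 new=(18,12) → add node 3 parent=2 cost=18
4. q=(11,4) nearest=1 d=3 new=(11,4) → add node 4 parent=1 cost=9
5. q=(6,13) nearest=2 d=8 new=(8,12) → add node 5 parent=2 cost=18
6. q=(17,3) nearest=2 d=3 new=(17,3) → add node 6 parent=2 cost=15
7. q=(14,11) nearest=3 d=4 new=(14,11) → add node 7 parent=3 cost=22
8. q=(31,0) nearest=3 d=13 new=(24,6) → add node 8 parent=3 cost=24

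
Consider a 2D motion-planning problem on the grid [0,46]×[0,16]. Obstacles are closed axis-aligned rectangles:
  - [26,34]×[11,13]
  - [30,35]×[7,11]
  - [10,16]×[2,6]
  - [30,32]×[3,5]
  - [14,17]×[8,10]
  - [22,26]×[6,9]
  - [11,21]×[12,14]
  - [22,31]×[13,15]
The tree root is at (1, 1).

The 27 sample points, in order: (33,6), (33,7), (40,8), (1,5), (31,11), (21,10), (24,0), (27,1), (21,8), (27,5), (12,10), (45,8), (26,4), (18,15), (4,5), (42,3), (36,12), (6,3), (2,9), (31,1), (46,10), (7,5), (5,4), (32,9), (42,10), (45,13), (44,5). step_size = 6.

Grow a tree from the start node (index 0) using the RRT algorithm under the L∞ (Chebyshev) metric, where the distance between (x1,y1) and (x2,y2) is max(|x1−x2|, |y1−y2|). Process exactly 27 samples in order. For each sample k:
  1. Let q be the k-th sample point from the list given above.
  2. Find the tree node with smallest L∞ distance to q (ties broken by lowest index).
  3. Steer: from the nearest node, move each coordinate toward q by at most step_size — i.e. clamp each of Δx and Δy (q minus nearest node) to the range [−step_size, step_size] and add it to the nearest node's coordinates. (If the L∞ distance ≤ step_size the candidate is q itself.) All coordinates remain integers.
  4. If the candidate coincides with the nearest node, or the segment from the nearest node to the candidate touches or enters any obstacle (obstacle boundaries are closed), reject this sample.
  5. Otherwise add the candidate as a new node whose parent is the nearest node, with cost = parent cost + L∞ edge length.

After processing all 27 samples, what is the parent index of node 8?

1. q=(33,6) nearest=0 d=32 new=(7,6) → add node 1 parent=0 cost=6
2. q=(33,7) nearest=1 d=26 new=(13,7) → add node 2 parent=1 cost=12
3. q=(40,8) nearest=2 d=27 new=(19,8) → add node 3 parent=2 cost=18
4. q=(1,5) nearest=0 d=4 new=(1,5) → add node 4 parent=0 cost=4
5. q=(31,11) nearest=3 d=12 new=(25,11) → add node 5 parent=3 cost=24
6. q=(21,10) nearest=3 d=2 new=(21,10) → add node 6 parent=3 cost=20
7. q=(24,0) nearest=3 d=8 new=(24,2) → add node 7 parent=3 cost=24
8. q=(27,1) nearest=7 d=3 new=(27,1) → add node 8 parent=7 cost=27
9. q=(21,8) nearest=3 d=2 new=(21,8) → add node 9 parent=3 cost=20
10. q=(27,5) nearest=7 d=3 new=(27,5) → add node 10 parent=7 cost=27
11. q=(12,10) nearest=2 d=3 new=(12,10) → add node 11 parent=2 cost=15
12. q=(45,8) nearest=8 d=18 new=(33,7) → blocked by [30,35]×[7,11], reject
13. q=(26,4) nearest=10 d=1 new=(26,4) → add node 12 parent=10 cost=28
14. q=(18,15) nearest=6 d=5 new=(18,15) → blocked by [11,21]×[12,14], reject
15. q=(4,5) nearest=1 d=3 new=(4,5) → add node 13 parent=1 cost=9
16. q=(42,3) nearest=8 d=15 new=(33,3) → add node 14 parent=8 cost=33
17. q=(36,12) nearest=10 d=9 new=(33,11) → blocked by [26,34]×[11,13], reject
18. q=(6,3) nearest=13 d=2 new=(6,3) → add node 15 parent=13 cost=11
19. q=(2,9) nearest=4 d=4 new=(2,9) → add node 16 parent=4 cost=8
20. q=(31,1) nearest=14 d=2 new=(31,1) → add node 17 parent=14 cost=35
21. q=(46,10) nearest=14 d=13 new=(39,9) → add node 18 parent=14 cost=39
22. q=(7,5) nearest=1 d=1 new=(7,5) → add node 19 parent=1 cost=7
23. q=(5,4) nearest=13 d=1 new=(5,4) → add node 20 parent=13 cost=10
24. q=(32,9) nearest=10 d=5 new=(32,9) → blocked by [30,35]×[7,11], reject
25. q=(42,10) nearest=18 d=3 new=(42,10) → add node 21 parent=18 cost=42
26. q=(45,13) nearest=21 d=3 new=(45,13) → add node 22 parent=21 cost=45
27. q=(44,5) nearest=18 d=5 new=(44,5) → add node 23 parent=18 cost=44

Parent of node 8: 7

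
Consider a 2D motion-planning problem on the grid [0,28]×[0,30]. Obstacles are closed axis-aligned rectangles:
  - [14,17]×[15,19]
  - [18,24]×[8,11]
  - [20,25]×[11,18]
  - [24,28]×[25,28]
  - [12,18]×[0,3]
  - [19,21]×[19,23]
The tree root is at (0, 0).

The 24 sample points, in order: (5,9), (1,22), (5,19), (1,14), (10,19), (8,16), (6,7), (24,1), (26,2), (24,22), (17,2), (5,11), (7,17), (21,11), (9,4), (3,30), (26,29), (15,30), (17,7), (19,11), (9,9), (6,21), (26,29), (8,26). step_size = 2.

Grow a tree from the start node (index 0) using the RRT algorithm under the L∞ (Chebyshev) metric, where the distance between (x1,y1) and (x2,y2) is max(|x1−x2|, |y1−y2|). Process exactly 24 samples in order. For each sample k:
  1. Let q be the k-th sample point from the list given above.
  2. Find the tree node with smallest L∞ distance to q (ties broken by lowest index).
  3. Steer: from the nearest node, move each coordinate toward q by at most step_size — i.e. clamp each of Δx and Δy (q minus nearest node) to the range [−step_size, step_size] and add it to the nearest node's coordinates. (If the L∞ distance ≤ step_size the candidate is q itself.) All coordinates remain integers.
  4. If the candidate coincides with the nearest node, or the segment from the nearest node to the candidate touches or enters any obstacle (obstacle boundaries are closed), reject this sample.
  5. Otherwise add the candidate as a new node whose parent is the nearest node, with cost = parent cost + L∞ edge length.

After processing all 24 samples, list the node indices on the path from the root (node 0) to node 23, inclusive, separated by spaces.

Path: 0 1 2 3 4 5 6 13 16 18 22 23

1. q=(5,9) nearest=0 d=9 new=(2,2) → add node 1 parent=0 cost=2
2. q=(1,22) nearest=1 d=20 new=(1,4) → add node 2 parent=1 cost=4
3. q=(5,19) nearest=2 d=15 new=(3,6) → add node 3 parent=2 cost=6
4. q=(1,14) nearest=3 d=8 new=(1,8) → add node 4 parent=3 cost=8
5. q=(10,19) nearest=4 d=11 new=(3,10) → add node 5 parent=4 cost=10
6. q=(8,16) nearest=5 d=6 new=(5,12) → add node 6 parent=5 cost=12
7. q=(6,7) nearest=3 d=3 new=(5,7) → add node 7 parent=3 cost=8
8. q=(24,1) nearest=6 d=19 new=(7,10) → add node 8 parent=6 cost=14
9. q=(26,2) nearest=8 d=19 new=(9,8) → add node 9 parent=8 cost=16
10. q=(24,22) nearest=9 d=15 new=(11,10) → add node 10 parent=9 cost=18
11. q=(17,2) nearest=9 d=8 new=(11,6) → add node 11 parent=9 cost=18
12. q=(5,11) nearest=6 d=1 new=(5,11) → add node 12 parent=6 cost=13
13. q=(7,17) nearest=6 d=5 new=(7,14) → add node 13 parent=6 cost=14
14. q=(21,11) nearest=10 d=10 new=(13,11) → add node 14 parent=10 cost=20
15. q=(9,4) nearest=11 d=2 new=(9,4) → add node 15 parent=11 cost=20
16. q=(3,30) nearest=13 d=16 new=(5,16) → add node 16 parent=13 cost=16
17. q=(26,29) nearest=14 d=18 new=(15,13) → add node 17 parent=14 cost=22
18. q=(15,30) nearest=16 d=14 new=(7,18) → add node 18 parent=16 cost=18
19. q=(17,7) nearest=14 d=4 new=(15,9) → add node 19 parent=14 cost=22
20. q=(19,11) nearest=17 d=4 new=(17,11) → add node 20 parent=17 cost=24
21. q=(9,9) nearest=9 d=1 new=(9,9) → add node 21 parent=9 cost=17
22. q=(6,21) nearest=18 d=3 new=(6,20) → add node 22 parent=18 cost=20
23. q=(26,29) nearest=17 d=16 new=(17,15) → blocked by [14,17]×[15,19], reject
24. q=(8,26) nearest=22 d=6 new=(8,22) → add node 23 parent=22 cost=22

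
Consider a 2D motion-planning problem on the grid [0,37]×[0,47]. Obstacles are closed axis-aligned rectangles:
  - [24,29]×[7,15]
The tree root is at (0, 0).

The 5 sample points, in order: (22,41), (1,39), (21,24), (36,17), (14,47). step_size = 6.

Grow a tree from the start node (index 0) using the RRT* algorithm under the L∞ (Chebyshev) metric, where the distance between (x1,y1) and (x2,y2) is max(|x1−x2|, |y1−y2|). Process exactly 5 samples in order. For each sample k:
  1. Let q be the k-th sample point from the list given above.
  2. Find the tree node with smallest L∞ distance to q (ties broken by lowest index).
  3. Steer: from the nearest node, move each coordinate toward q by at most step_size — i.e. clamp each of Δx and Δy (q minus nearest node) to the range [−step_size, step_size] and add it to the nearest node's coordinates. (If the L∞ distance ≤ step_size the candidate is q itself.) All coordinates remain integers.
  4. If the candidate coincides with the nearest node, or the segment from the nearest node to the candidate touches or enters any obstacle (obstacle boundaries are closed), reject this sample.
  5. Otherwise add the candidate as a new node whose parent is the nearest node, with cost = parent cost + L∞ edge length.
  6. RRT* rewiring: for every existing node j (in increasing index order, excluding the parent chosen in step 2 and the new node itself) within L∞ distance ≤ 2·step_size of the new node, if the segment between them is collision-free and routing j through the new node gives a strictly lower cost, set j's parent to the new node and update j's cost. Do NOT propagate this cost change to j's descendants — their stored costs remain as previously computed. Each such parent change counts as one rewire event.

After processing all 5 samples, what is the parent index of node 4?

Parent of node 4: 3

1. q=(22,41) nearest=0 d=41 new=(6,6) → add node 1 parent=0 cost=6
2. q=(1,39) nearest=1 d=33 new=(1,12) → add node 2 parent=1 cost=12
3. q=(21,24) nearest=1 d=18 new=(12,12) → add node 3 parent=1 cost=12
4. q=(36,17) nearest=3 d=24 new=(18,17) → add node 4 parent=3 cost=18
5. q=(14,47) nearest=4 d=30 new=(14,23) → add node 5 parent=4 cost=24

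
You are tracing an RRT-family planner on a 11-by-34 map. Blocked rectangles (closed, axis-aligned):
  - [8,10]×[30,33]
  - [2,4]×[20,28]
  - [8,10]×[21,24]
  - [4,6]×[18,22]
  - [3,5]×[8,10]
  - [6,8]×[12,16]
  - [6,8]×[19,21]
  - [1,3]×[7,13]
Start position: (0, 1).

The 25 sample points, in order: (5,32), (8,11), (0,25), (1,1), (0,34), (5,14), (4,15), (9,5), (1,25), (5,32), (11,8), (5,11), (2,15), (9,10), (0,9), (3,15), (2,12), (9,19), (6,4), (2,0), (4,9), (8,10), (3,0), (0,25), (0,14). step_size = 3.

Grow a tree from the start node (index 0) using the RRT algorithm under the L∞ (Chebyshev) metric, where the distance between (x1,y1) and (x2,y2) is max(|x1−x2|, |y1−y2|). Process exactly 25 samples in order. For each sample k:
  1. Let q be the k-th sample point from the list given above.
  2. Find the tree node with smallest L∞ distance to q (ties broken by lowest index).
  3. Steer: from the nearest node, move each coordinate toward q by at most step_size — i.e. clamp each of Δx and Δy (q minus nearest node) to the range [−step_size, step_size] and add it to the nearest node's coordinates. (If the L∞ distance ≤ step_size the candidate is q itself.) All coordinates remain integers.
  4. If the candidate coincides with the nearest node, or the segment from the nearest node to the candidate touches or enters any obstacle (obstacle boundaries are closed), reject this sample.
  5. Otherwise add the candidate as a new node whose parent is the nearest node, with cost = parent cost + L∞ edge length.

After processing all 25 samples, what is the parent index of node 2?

1. q=(5,32) nearest=0 d=31 new=(3,4) → add node 1 parent=0 cost=3
2. q=(8,11) nearest=1 d=7 new=(6,7) → add node 2 parent=1 cost=6
3. q=(0,25) nearest=2 d=18 new=(3,10) → blocked by [3,5]×[8,10], reject
4. q=(1,1) nearest=0 d=1 new=(1,1) → add node 3 parent=0 cost=1
5. q=(0,34) nearest=2 d=27 new=(3,10) → blocked by [3,5]×[8,10], reject
6. q=(5,14) nearest=2 d=7 new=(5,10) → blocked by [3,5]×[8,10], reject
7. q=(4,15) nearest=2 d=8 new=(4,10) → blocked by [3,5]×[8,10], reject
8. q=(9,5) nearest=2 d=3 new=(9,5) → add node 4 parent=2 cost=9
9. q=(1,25) nearest=2 d=18 new=(3,10) → blocked by [3,5]×[8,10], reject
10. q=(5,32) nearest=2 d=25 new=(5,10) → blocked by [3,5]×[8,10], reject
11. q=(11,8) nearest=4 d=3 new=(11,8) → add node 5 parent=4 cost=12
12. q=(5,11) nearest=2 d=4 new=(5,10) → blocked by [3,5]×[8,10], reject
13. q=(2,15) nearest=2 d=8 new=(3,10) → blocked by [3,5]×[8,10], reject
14. q=(9,10) nearest=5 d=2 new=(9,10) → add node 6 parent=5 cost=14
15. q=(0,9) nearest=1 d=5 new=(0,7) → add node 7 parent=1 cost=6
16. q=(3,15) nearest=6 d=6 new=(6,13) → blocked by [6,8]×[12,16], reject
17. q=(2,12) nearest=2 d=5 new=(3,10) → blocked by [3,5]×[8,10], reject
18. q=(9,19) nearest=6 d=9 new=(9,13) → add node 8 parent=6 cost=17
19. q=(6,4) nearest=1 d=3 new=(6,4) → add node 9 parent=1 cost=6
20. q=(2,0) nearest=3 d=1 new=(2,0) → add node 10 parent=3 cost=2
21. q=(4,9) nearest=2 d=2 new=(4,9) → blocked by [3,5]×[8,10], reject
22. q=(8,10) nearest=6 d=1 new=(8,10) → add node 11 parent=6 cost=15
23. q=(3,0) nearest=10 d=1 new=(3,0) → add node 12 parent=10 cost=3
24. q=(0,25) nearest=8 d=12 new=(6,16) → blocked by [6,8]×[12,16], reject
25. q=(0,14) nearest=2 d=7 new=(3,10) → blocked by [3,5]×[8,10], reject

Parent of node 2: 1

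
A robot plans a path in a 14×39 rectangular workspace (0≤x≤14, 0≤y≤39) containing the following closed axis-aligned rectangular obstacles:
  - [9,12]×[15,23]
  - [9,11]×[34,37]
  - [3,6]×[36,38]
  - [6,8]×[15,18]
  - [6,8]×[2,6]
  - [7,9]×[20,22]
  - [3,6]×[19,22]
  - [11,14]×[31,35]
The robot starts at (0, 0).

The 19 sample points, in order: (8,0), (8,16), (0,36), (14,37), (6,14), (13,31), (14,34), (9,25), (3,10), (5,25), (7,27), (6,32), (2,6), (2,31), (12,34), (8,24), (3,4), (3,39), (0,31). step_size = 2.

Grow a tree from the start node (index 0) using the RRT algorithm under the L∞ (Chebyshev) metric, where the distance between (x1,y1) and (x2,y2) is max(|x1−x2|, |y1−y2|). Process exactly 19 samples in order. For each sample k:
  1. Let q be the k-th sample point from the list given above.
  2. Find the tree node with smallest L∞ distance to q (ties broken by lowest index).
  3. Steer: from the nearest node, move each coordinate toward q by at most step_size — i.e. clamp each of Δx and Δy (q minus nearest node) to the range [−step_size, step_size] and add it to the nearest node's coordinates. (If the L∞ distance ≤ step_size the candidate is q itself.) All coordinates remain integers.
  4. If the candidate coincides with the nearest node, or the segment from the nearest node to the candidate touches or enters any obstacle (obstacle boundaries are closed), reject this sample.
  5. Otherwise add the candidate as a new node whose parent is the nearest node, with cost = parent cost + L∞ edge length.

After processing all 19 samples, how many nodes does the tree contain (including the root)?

Node count: 11

1. q=(8,0) nearest=0 d=8 new=(2,0) → add node 1 parent=0 cost=2
2. q=(8,16) nearest=0 d=16 new=(2,2) → add node 2 parent=0 cost=2
3. q=(0,36) nearest=2 d=34 new=(0,4) → add node 3 parent=2 cost=4
4. q=(14,37) nearest=3 d=33 new=(2,6) → add node 4 parent=3 cost=6
5. q=(6,14) nearest=4 d=8 new=(4,8) → add node 5 parent=4 cost=8
6. q=(13,31) nearest=5 d=23 new=(6,10) → add node 6 parent=5 cost=10
7. q=(14,34) nearest=6 d=24 new=(8,12) → add node 7 parent=6 cost=12
8. q=(9,25) nearest=7 d=13 new=(9,14) → add node 8 parent=7 cost=14
9. q=(3,10) nearest=5 d=2 new=(3,10) → add node 9 parent=5 cost=10
10. q=(5,25) nearest=8 d=11 new=(7,16) → blocked by [6,8]×[15,18], reject
11. q=(7,27) nearest=8 d=13 new=(7,16) → blocked by [6,8]×[15,18], reject
12. q=(6,32) nearest=8 d=18 new=(7,16) → blocked by [6,8]×[15,18], reject
13. q=(2,6) nearest=4 d=0 → coincident, reject
14. q=(2,31) nearest=8 d=17 new=(7,16) → blocked by [6,8]×[15,18], reject
15. q=(12,34) nearest=8 d=20 new=(11,16) → blocked by [9,12]×[15,23], reject
16. q=(8,24) nearest=8 d=10 new=(8,16) → blocked by [6,8]×[15,18], reject
17. q=(3,4) nearest=2 d=2 new=(3,4) → add node 10 parent=2 cost=4
18. q=(3,39) nearest=8 d=25 new=(7,16) → blocked by [6,8]×[15,18], reject
19. q=(0,31) nearest=8 d=17 new=(7,16) → blocked by [6,8]×[15,18], reject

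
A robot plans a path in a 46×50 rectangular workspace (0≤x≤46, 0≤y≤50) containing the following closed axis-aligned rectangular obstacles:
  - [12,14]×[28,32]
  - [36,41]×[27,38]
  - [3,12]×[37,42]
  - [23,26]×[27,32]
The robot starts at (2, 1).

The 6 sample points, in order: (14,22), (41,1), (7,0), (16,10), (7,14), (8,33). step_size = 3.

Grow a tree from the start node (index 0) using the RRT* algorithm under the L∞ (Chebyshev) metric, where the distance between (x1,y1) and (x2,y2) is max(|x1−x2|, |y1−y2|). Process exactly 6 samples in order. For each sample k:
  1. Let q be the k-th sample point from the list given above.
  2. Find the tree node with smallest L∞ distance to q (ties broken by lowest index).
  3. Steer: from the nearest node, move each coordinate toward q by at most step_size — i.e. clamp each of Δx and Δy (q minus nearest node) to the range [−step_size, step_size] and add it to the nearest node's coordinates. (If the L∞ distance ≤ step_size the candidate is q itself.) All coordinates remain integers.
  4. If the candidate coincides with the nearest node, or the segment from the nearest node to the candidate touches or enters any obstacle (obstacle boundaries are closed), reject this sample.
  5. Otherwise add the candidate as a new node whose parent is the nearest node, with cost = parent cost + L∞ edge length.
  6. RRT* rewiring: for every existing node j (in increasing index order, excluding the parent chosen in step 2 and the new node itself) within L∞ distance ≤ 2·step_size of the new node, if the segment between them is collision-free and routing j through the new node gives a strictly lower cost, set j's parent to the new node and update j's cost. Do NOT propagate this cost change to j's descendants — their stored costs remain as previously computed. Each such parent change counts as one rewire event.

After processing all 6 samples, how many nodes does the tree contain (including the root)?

Node count: 7

1. q=(14,22) nearest=0 d=21 new=(5,4) → add node 1 parent=0 cost=3
2. q=(41,1) nearest=1 d=36 new=(8,1) → add node 2 parent=1 cost=6
3. q=(7,0) nearest=2 d=1 new=(7,0) → add node 3 parent=2 cost=7
4. q=(16,10) nearest=2 d=9 new=(11,4) → add node 4 parent=2 cost=9
5. q=(7,14) nearest=1 d=10 new=(7,7) → add node 5 parent=1 cost=6
6. q=(8,33) nearest=5 d=26 new=(8,10) → add node 6 parent=5 cost=9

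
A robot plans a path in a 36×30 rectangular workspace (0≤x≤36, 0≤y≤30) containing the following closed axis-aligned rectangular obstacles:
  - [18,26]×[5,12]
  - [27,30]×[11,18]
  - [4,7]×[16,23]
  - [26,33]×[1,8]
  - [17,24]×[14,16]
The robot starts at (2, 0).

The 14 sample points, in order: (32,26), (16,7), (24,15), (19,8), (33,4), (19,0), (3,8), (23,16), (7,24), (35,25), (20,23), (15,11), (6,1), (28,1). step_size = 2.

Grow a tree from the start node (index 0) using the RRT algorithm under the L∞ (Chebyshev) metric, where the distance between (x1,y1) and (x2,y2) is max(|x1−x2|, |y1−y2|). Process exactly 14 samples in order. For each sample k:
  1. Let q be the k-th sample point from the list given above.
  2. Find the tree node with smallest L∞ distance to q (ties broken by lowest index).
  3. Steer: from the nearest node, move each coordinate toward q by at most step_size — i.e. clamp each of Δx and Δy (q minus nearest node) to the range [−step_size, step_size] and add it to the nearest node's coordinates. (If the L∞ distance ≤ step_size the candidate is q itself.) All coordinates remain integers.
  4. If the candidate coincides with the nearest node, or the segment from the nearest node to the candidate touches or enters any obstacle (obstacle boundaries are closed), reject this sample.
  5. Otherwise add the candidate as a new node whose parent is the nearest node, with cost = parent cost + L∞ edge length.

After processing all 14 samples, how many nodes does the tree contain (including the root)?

Node count: 15

1. q=(32,26) nearest=0 d=30 new=(4,2) → add node 1 parent=0 cost=2
2. q=(16,7) nearest=1 d=12 new=(6,4) → add node 2 parent=1 cost=4
3. q=(24,15) nearest=2 d=18 new=(8,6) → add node 3 parent=2 cost=6
4. q=(19,8) nearest=3 d=11 new=(10,8) → add node 4 parent=3 cost=8
5. q=(33,4) nearest=4 d=23 new=(12,6) → add node 5 parent=4 cost=10
6. q=(19,0) nearest=5 d=7 new=(14,4) → add node 6 parent=5 cost=12
7. q=(3,8) nearest=2 d=4 new=(4,6) → add node 7 parent=2 cost=6
8. q=(23,16) nearest=5 d=11 new=(14,8) → add node 8 parent=5 cost=12
9. q=(7,24) nearest=4 d=16 new=(8,10) → add node 9 parent=4 cost=10
10. q=(35,25) nearest=6 d=21 new=(16,6) → add node 10 parent=6 cost=14
11. q=(20,23) nearest=9 d=13 new=(10,12) → add node 11 parent=9 cost=12
12. q=(15,11) nearest=8 d=3 new=(15,10) → add node 12 parent=8 cost=14
13. q=(6,1) nearest=1 d=2 new=(6,1) → add node 13 parent=1 cost=4
14. q=(28,1) nearest=10 d=12 new=(18,4) → add node 14 parent=10 cost=16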